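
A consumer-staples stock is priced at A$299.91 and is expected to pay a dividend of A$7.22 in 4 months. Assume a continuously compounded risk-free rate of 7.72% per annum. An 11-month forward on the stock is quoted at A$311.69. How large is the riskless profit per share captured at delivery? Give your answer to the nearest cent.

A$2.66 per share

PV(dividends) I = 7.22·e^(−0.0772·4/12) = 7.0366
Fair forward F* = (S − I)·e^(rT) = (299.91 − 7.0366)·e^0.070767 = 292.8734 × 1.073331 = 314.3501
Market A$311.69 < fair 314.3501: forward underpriced → reverse cash-and-carry (short the stock, invest proceeds at r, pay the dividends, go long the forward).
Profit at T = |F_mkt − F*| = |311.69 − 314.3501| = A$2.66 per share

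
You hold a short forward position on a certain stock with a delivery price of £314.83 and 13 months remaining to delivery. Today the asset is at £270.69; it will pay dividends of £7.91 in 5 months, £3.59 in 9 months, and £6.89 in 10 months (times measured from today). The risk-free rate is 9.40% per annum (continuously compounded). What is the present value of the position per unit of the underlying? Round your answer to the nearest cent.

£30.98

PV(remaining dividends) I = 7.91·e^(−0.0940·5/12) + 3.59·e^(−0.0940·9/12) + 6.89·e^(−0.0940·10/12) = 17.3227
Current forward F = (S − I)·e^(rT) = (270.69 − 17.3227)·e^(0.0940·13/12) = 253.3673 × 1.107199 = 280.5280
Value (long) = (F − K)·e^(−rT) = (280.5280 − 314.83) × 0.903180 = -30.9809
Short position value = −(long value) = £30.98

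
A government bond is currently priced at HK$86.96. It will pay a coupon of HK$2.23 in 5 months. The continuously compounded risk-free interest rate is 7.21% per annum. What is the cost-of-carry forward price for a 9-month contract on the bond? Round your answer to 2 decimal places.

HK$89.51

PV(coupons) I = 2.23·e^(−0.0721·5/12)
I = 2.1640
F = (S − I)·e^(rT) = (86.96 − 2.1640) · e^(0.0721·9/12)
= 84.7960 · e^0.054075 = 84.7960 × 1.055564 = HK$89.51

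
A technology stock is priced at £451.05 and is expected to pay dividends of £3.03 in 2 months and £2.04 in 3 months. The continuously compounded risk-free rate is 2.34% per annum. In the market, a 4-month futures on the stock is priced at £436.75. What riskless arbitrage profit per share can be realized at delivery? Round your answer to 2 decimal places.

PV(dividends) I = 3.03·e^(−0.0234·2/12) + 2.04·e^(−0.0234·3/12) = 5.0463
Fair futures F* = (S − I)·e^(rT) = (451.05 − 5.0463)·e^0.007800 = 446.0037 × 1.007830 = 449.4959
Market £436.75 < fair 449.4959: forward underpriced → reverse cash-and-carry (short the stock, invest proceeds at r, pay the dividends, go long the forward).
Profit at T = |F_mkt − F*| = |436.75 − 449.4959| = £12.75 per share

£12.75 per share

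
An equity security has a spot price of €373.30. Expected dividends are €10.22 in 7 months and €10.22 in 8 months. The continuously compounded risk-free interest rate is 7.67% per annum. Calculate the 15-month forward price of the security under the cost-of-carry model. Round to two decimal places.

PV(dividends) I = 10.22·e^(−0.0767·7/12) + 10.22·e^(−0.0767·8/12)
I = 9.7728 + 9.7106 = 19.4834
F = (S − I)·e^(rT) = (373.30 − 19.4834) · e^(0.0767·15/12)
= 353.8166 · e^0.095875 = 353.8166 × 1.100621 = €389.42

€389.42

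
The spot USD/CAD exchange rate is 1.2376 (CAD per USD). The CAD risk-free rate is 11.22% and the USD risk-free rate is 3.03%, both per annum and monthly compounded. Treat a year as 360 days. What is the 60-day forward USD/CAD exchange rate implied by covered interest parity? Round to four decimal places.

By covered interest parity, F = S · (1+r_CAD/12)^(12T) / (1+r_USD/12)^(12T)
= 1.2376 × 1.018787 / 1.005056 = 1.2376 × 1.013662
F = 1.2545 CAD per USD

1.2545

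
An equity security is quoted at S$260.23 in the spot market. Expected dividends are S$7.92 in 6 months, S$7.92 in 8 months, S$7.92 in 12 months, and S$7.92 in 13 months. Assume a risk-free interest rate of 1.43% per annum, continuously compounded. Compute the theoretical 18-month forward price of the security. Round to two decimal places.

S$233.88

PV(dividends) I = 7.92·e^(−0.0143·6/12) + 7.92·e^(−0.0143·8/12) + 7.92·e^(−0.0143·12/12) + 7.92·e^(−0.0143·13/12)
I = 7.8636 + 7.8449 + 7.8075 + 7.7983 = 31.3143
F = (S − I)·e^(rT) = (260.23 − 31.3143) · e^(0.0143·18/12)
= 228.9157 · e^0.021450 = 228.9157 × 1.021682 = S$233.88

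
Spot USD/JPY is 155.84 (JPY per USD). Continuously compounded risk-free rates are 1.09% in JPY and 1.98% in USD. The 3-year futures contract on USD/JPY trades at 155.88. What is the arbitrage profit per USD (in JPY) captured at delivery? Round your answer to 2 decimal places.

Fair futures: F* = S·e^(carry·T), with carry = (r_JPY − r_USD) = 0.0109 − 0.0198 = -0.0089
F* = 155.84 · e^(-0.0089 × 3) = 155.84 · e^-0.026700 = 155.84 × 0.973653 = 151.7341
Market 155.88 > fair 151.7341: forward overpriced → cash-and-carry (buy spot, short the forward).
At maturity, profit = |F_mkt − F*| = |155.88 − 151.7341| = 4.15 per USD (in JPY)

4.15 per USD (in JPY)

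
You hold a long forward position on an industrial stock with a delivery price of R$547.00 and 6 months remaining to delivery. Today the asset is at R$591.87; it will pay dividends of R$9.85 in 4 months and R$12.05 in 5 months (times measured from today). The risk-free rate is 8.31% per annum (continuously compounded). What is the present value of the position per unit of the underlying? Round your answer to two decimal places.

R$45.91

PV(remaining dividends) I = 9.85·e^(−0.0831·4/12) + 12.05·e^(−0.0831·5/12) = 21.2208
Current forward F = (S − I)·e^(rT) = (591.87 − 21.2208)·e^(0.0831·6/12) = 570.6492 × 1.042425 = 594.8590
Value (long) = (F − K)·e^(−rT) = (594.8590 − 547.00) × 0.959301 = 45.9112
Value = R$45.91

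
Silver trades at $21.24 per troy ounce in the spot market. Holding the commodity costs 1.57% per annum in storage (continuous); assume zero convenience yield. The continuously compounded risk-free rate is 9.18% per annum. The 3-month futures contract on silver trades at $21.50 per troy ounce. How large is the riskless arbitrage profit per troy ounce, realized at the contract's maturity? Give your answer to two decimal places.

Fair futures: F* = S·e^(carry·T), with carry = (r + u) = 0.0918 + 0.0157 = 0.1075
F* = 21.24 · e^(0.1075 × 3/12) = 21.24 · e^0.026875 = 21.24 × 1.027239 = $21.8186
Market $21.50 < fair $21.8186: forward underpriced → reverse cash-and-carry (short spot, go long the forward).
At maturity, profit = |F_mkt − F*| = |21.50 − 21.8186| = $0.32 per troy ounce

$0.32 per troy ounce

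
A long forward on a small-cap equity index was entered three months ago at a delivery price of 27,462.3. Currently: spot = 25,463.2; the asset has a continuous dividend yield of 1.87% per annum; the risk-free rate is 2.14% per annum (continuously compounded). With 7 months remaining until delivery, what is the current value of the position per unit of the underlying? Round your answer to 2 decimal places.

Current fair forward for the remaining 7 months: F = S·e^((r − q)·T), (r − q) = 0.0214 − 0.0187 = 0.0027
F = 25463.2 · e^(0.0027 × 7/12) = 25463.2 × 1.00157624 = 25503.3361
Value of long forward = (F − K)·e^(−rT) = (25503.3361 − 27462.3) · e^(−0.0214·7/12)
= -1958.9639 × 0.98759426 = -1934.66

-1934.66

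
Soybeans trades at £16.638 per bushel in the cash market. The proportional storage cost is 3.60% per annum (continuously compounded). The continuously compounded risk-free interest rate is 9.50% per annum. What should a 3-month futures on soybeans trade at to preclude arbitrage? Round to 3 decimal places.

Net carry = r + u − y = 0.0950 + 0.0360 − 0.0000 = 0.1310
F = S·e^((r+u−y)T) = 16.638 · e^(0.1310 × 3/12) = 16.638 · e^0.032750
= 16.638 × 1.033292 = £17.192 per bushel

£17.192 per bushel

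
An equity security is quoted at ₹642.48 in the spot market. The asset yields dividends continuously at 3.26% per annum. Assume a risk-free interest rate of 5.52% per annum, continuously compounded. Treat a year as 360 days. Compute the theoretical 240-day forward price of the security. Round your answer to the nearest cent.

₹652.23

F = S·e^((r − q)T) = 642.48 · e^((0.0552 − 0.0326) × 240/360)
= 642.48 · e^0.015067 = 642.48 × 1.015181
F = ₹652.23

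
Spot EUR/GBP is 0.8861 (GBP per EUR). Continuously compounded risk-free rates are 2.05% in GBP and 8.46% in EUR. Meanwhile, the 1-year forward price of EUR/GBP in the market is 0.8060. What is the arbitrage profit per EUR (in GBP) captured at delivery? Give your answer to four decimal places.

0.0251 per EUR (in GBP)

Fair forward: F* = S·e^(carry·T), with carry = (r_GBP − r_EUR) = 0.0205 − 0.0846 = -0.0641
F* = 0.8861 · e^(-0.0641 × 1) = 0.8861 · e^-0.064100 = 0.8861 × 0.937911 = 0.8311
Market 0.8060 < fair 0.8311: forward underpriced → reverse cash-and-carry (short spot, go long the forward).
At maturity, profit = |F_mkt − F*| = |0.8060 − 0.8311| = 0.0251 per EUR (in GBP)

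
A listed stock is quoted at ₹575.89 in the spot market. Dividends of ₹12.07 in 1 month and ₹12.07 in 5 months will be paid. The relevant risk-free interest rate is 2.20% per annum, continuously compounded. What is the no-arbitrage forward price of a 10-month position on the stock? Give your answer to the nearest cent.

₹562.09

PV(dividends) I = 12.07·e^(−0.0220·1/12) + 12.07·e^(−0.0220·5/12)
I = 12.0479 + 11.9599 = 24.0078
F = (S − I)·e^(rT) = (575.89 − 24.0078) · e^(0.0220·10/12)
= 551.8822 · e^0.018333 = 551.8822 × 1.018502 = ₹562.09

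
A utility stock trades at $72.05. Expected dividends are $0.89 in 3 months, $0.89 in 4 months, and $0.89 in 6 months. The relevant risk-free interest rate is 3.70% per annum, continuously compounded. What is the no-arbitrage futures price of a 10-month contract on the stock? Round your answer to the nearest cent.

PV(dividends) I = 0.89·e^(−0.0370·3/12) + 0.89·e^(−0.0370·4/12) + 0.89·e^(−0.0370·6/12)
I = 0.8818 + 0.8791 + 0.8737 = 2.6346
F = (S − I)·e^(rT) = (72.05 − 2.6346) · e^(0.0370·10/12)
= 69.4154 · e^0.030833 = 69.4154 × 1.031313 = $71.59

$71.59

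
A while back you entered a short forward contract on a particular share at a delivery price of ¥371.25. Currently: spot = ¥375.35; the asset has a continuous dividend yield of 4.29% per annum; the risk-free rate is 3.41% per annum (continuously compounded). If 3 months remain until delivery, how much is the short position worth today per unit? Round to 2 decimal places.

-¥3.25

Current fair forward for the remaining 3 months: F = S·e^((r − q)·T), (r − q) = 0.0341 − 0.0429 = -0.0088
F = 375.35 · e^(-0.0088 × 3/12) = 375.35 × 0.997802 = 374.5250
Value of long forward = (F − K)·e^(−rT) = (374.5250 − 371.25) · e^(−0.0341·3/12)
= 3.2750 × 0.991511 = 3.25
Short position value = −(long value) = -¥3.25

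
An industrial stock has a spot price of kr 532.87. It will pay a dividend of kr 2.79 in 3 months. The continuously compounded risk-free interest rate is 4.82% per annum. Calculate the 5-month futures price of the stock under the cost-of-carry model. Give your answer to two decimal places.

PV(dividends) I = 2.79·e^(−0.0482·3/12)
I = 2.7566
F = (S − I)·e^(rT) = (532.87 − 2.7566) · e^(0.0482·5/12)
= 530.1134 · e^0.020083 = 530.1134 × 1.020286 = kr 540.87

kr 540.87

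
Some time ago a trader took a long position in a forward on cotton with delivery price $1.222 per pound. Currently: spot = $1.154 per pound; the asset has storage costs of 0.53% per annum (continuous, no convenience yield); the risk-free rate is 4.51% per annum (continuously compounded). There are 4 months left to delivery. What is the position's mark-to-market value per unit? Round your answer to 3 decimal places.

Current fair forward for the remaining 4 months: F = S·e^((r + u)·T), (r + u) = 0.0451 + 0.0053 = 0.0504
F = 1.154 · e^(0.0504 × 4/12) = 1.154 × 1.016942 = 1.1736
Value of long forward = (F − K)·e^(−rT) = (1.1736 − 1.222) · e^(−0.0451·4/12)
= -0.0484 × 0.985079 = -0.048

-$0.048 per pound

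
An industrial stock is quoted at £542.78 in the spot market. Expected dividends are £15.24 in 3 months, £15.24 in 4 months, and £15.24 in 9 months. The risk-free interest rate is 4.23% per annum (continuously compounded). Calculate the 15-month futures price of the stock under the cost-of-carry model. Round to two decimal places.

£524.95

PV(dividends) I = 15.24·e^(−0.0423·3/12) + 15.24·e^(−0.0423·4/12) + 15.24·e^(−0.0423·9/12)
I = 15.0797 + 15.0266 + 14.7641 = 44.8704
F = (S − I)·e^(rT) = (542.78 − 44.8704) · e^(0.0423·15/12)
= 497.9096 · e^0.052875 = 497.9096 × 1.054298 = £524.95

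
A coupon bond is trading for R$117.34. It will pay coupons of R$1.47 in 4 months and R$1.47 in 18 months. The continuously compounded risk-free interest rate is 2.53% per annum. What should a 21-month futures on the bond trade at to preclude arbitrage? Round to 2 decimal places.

R$119.65

PV(coupons) I = 1.47·e^(−0.0253·4/12) + 1.47·e^(−0.0253·18/12)
I = 1.4577 + 1.4153 = 2.8730
F = (S − I)·e^(rT) = (117.34 − 2.8730) · e^(0.0253·21/12)
= 114.4670 · e^0.044275 = 114.4670 × 1.045270 = R$119.65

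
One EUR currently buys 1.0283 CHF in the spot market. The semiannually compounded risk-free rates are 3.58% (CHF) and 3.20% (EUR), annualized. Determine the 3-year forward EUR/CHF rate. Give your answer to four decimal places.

By covered interest parity, F = S · (1+r_CHF/2)^(2T) / (1+r_EUR/2)^(2T)
= 1.0283 × 1.112322 / 1.099923 = 1.0283 × 1.011273
F = 1.0399 CHF per EUR

1.0399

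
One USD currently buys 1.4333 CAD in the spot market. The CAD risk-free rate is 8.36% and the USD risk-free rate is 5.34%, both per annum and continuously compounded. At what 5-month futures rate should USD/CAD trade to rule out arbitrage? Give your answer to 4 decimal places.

F = S·e^((r_CAD − r_USD)T) = 1.4333 · e^((0.0836 − 0.0534) × 5/12)
= 1.4333 · e^0.012583 = 1.4333 × 1.012662
F = 1.4514 CAD per USD

1.4514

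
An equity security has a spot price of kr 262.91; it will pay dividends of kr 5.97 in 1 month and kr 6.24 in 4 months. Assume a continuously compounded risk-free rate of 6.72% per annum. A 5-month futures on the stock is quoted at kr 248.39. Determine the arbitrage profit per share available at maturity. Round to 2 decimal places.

PV(dividends) I = 5.97·e^(−0.0672·1/12) + 6.24·e^(−0.0672·4/12) = 12.0384
Fair futures F* = (S − I)·e^(rT) = (262.91 − 12.0384)·e^0.028000 = 250.8716 × 1.028396 = 257.9953
Market kr 248.39 < fair 257.9953: forward underpriced → reverse cash-and-carry (short the stock, invest proceeds at r, pay the dividends, go long the forward).
Profit at T = |F_mkt − F*| = |248.39 − 257.9953| = kr 9.61 per share

kr 9.61 per share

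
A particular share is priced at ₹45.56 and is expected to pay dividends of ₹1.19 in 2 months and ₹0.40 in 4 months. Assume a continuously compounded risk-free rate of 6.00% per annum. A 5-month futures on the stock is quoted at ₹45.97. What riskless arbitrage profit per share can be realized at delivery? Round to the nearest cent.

₹0.87 per share

PV(dividends) I = 1.19·e^(−0.0600·2/12) + 0.40·e^(−0.0600·4/12) = 1.5702
Fair futures F* = (S − I)·e^(rT) = (45.56 − 1.5702)·e^0.025000 = 43.9898 × 1.025315 = 45.1034
Market ₹45.97 > fair 45.1034: forward overpriced → cash-and-carry (borrow at r, buy the stock and collect the dividends, short the forward).
Profit at T = |F_mkt − F*| = |45.97 − 45.1034| = ₹0.87 per share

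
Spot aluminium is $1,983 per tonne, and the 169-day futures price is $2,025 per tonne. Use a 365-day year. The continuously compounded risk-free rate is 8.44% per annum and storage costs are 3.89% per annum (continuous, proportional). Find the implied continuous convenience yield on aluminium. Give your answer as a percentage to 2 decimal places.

F = S·e^((r+u−y)T) ⇒ (r+u−y) = ln(F/S)/T
ln(2025/1983) = 0.020959; /T ⇒ 0.045266
y = r + u − ln(F/S)/T = 0.0844 + 0.0389 − 0.045266 = 0.078034
y = 7.80%

7.80%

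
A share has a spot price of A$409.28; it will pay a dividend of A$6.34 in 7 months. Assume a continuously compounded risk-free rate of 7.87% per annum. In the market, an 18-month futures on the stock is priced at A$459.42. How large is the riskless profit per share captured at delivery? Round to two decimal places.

A$5.67 per share

PV(dividends) I = 6.34·e^(−0.0787·7/12) = 6.0555
Fair futures F* = (S − I)·e^(rT) = (409.28 − 6.0555)·e^0.118050 = 403.2245 × 1.125300 = 453.7485
Market A$459.42 > fair 453.7485: forward overpriced → cash-and-carry (borrow at r, buy the stock and collect the dividends, short the forward).
Profit at T = |F_mkt − F*| = |459.42 − 453.7485| = A$5.67 per share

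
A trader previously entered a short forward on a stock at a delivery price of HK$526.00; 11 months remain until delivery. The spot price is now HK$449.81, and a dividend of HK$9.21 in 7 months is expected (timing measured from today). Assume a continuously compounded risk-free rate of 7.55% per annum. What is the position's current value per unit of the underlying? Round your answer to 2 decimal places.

HK$49.83

PV(remaining dividends) I = 9.21·e^(−0.0755·7/12) = 8.8132
Current forward F = (S − I)·e^(rT) = (449.81 − 8.8132)·e^(0.0755·11/12) = 440.9968 × 1.071659 = 472.5982
Value (long) = (F − K)·e^(−rT) = (472.5982 − 526.00) × 0.933132 = -49.8309
Short position value = −(long value) = HK$49.83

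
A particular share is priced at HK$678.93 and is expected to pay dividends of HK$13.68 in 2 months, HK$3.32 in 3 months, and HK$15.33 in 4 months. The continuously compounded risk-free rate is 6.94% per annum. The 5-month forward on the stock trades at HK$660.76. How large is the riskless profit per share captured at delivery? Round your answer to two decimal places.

HK$5.39 per share

PV(dividends) I = 13.68·e^(−0.0694·2/12) + 3.32·e^(−0.0694·3/12) + 15.33·e^(−0.0694·4/12) = 31.7650
Fair forward F* = (S − I)·e^(rT) = (678.93 − 31.7650)·e^0.028917 = 647.1650 × 1.029339 = 666.1522
Market HK$660.76 < fair 666.1522: forward underpriced → reverse cash-and-carry (short the stock, invest proceeds at r, pay the dividends, go long the forward).
Profit at T = |F_mkt − F*| = |660.76 − 666.1522| = HK$5.39 per share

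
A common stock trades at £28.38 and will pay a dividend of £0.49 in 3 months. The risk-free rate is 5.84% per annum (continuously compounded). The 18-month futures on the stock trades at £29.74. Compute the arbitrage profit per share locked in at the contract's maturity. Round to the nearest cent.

£0.71 per share

PV(dividends) I = 0.49·e^(−0.0584·3/12) = 0.4829
Fair futures F* = (S − I)·e^(rT) = (28.38 − 0.4829)·e^0.087600 = 27.8971 × 1.091551 = 30.4511
Market £29.74 < fair 30.4511: forward underpriced → reverse cash-and-carry (short the stock, invest proceeds at r, pay the dividends, go long the forward).
Profit at T = |F_mkt − F*| = |29.74 − 30.4511| = £0.71 per share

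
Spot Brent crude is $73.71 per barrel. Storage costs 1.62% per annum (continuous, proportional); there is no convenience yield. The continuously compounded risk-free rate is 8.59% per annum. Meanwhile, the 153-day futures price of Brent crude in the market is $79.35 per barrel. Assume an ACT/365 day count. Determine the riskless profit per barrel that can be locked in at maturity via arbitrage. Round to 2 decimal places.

$2.42 per barrel

Fair futures: F* = S·e^(carry·T), with carry = (r + u) = 0.0859 + 0.0162 = 0.1021
F* = 73.71 · e^(0.1021 × 153/365) = 73.71 · e^0.042798 = 73.71 × 1.043727 = $76.9331
Market $79.35 > fair $76.9331: forward overpriced → cash-and-carry (buy spot, short the forward).
At maturity, profit = |F_mkt − F*| = |79.35 − 76.9331| = $2.42 per barrel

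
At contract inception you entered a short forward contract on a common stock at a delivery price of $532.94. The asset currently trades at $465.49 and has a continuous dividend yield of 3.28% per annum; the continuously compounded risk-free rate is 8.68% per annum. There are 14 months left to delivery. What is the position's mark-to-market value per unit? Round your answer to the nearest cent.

$33.60

Current fair forward for the remaining 14 months: F = S·e^((r − q)·T), (r − q) = 0.0868 − 0.0328 = 0.0540
F = 465.49 · e^(0.0540 × 14/12) = 465.49 × 1.065027 = 495.7594
Value of long forward = (F − K)·e^(−rT) = (495.7594 − 532.94) · e^(−0.0868·14/12)
= -37.1806 × 0.903692 = -33.60
Short position value = −(long value) = $33.60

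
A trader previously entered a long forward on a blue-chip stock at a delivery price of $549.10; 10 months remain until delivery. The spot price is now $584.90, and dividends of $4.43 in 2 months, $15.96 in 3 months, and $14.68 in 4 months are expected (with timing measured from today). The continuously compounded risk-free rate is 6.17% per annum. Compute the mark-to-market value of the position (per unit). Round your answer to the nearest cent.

$28.84

PV(remaining dividends) I = 4.43·e^(−0.0617·2/12) + 15.96·e^(−0.0617·3/12) + 14.68·e^(−0.0617·4/12) = 34.4815
Current forward F = (S − I)·e^(rT) = (584.90 − 34.4815)·e^(0.0617·10/12) = 550.4185 × 1.052761 = 579.4591
Value (long) = (F − K)·e^(−rT) = (579.4591 − 549.10) × 0.949883 = 28.8376
Value = $28.84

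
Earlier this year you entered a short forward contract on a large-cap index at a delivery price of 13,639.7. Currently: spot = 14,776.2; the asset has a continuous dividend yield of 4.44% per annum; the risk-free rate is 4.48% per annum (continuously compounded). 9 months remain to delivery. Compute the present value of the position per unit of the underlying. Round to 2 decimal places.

Current fair forward for the remaining 9 months: F = S·e^((r − q)·T), (r − q) = 0.0448 − 0.0444 = 0.0004
F = 14776.2 · e^(0.0004 × 9/12) = 14776.2 × 1.00030005 = 14780.6336
Value of long forward = (F − K)·e^(−rT) = (14780.6336 − 13639.7) · e^(−0.0448·9/12)
= 1140.9336 × 0.96695821 = 1103.24
Short position value = −(long value) = -1103.24

-1103.24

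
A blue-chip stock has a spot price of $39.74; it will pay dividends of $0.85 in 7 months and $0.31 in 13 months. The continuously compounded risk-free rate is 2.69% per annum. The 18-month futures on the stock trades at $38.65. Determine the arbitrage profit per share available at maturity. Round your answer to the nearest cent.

$1.54 per share

PV(dividends) I = 0.85·e^(−0.0269·7/12) + 0.31·e^(−0.0269·13/12) = 1.1379
Fair futures F* = (S − I)·e^(rT) = (39.74 − 1.1379)·e^0.040350 = 38.6021 × 1.041175 = 40.1915
Market $38.65 < fair 40.1915: forward underpriced → reverse cash-and-carry (short the stock, invest proceeds at r, pay the dividends, go long the forward).
Profit at T = |F_mkt − F*| = |38.65 − 40.1915| = $1.54 per share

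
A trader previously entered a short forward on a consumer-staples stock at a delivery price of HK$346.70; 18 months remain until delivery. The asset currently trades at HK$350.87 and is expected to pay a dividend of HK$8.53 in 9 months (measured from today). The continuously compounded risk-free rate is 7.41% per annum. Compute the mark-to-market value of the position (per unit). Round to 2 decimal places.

PV(remaining dividends) I = 8.53·e^(−0.0741·9/12) = 8.0689
Current forward F = (S − I)·e^(rT) = (350.87 − 8.0689)·e^(0.0741·18/12) = 342.8011 × 1.117563 = 383.1018
Value (long) = (F − K)·e^(−rT) = (383.1018 − 346.70) × 0.894805 = 32.5725
Short position value = −(long value) = -HK$32.57

-HK$32.57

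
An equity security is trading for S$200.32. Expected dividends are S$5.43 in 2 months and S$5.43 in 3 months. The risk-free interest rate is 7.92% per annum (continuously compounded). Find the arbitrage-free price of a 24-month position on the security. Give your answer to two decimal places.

S$222.19

PV(dividends) I = 5.43·e^(−0.0792·2/12) + 5.43·e^(−0.0792·3/12)
I = 5.3588 + 5.3235 = 10.6823
F = (S − I)·e^(rT) = (200.32 − 10.6823) · e^(0.0792·24/12)
= 189.6377 · e^0.158400 = 189.6377 × 1.171635 = S$222.19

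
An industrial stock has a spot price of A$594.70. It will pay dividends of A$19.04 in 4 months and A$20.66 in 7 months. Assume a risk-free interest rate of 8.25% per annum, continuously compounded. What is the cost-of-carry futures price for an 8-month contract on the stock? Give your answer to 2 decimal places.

PV(dividends) I = 19.04·e^(−0.0825·4/12) + 20.66·e^(−0.0825·7/12)
I = 18.5235 + 19.6893 = 38.2128
F = (S − I)·e^(rT) = (594.70 − 38.2128) · e^(0.0825·8/12)
= 556.4872 · e^0.055000 = 556.4872 × 1.056541 = A$587.95

A$587.95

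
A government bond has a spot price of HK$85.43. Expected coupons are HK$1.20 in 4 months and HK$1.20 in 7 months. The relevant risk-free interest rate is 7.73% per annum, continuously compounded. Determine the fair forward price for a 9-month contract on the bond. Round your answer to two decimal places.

HK$88.07

PV(coupons) I = 1.20·e^(−0.0773·4/12) + 1.20·e^(−0.0773·7/12)
I = 1.1695 + 1.1471 = 2.3166
F = (S − I)·e^(rT) = (85.43 − 2.3166) · e^(0.0773·9/12)
= 83.1134 · e^0.057975 = 83.1134 × 1.059689 = HK$88.07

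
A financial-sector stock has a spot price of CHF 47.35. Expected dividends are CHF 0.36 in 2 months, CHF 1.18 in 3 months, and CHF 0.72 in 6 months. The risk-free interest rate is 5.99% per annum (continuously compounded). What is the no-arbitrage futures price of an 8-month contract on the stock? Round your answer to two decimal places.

CHF 46.97

PV(dividends) I = 0.36·e^(−0.0599·2/12) + 1.18·e^(−0.0599·3/12) + 0.72·e^(−0.0599·6/12)
I = 0.3564 + 1.1625 + 0.6988 = 2.2177
F = (S − I)·e^(rT) = (47.35 − 2.2177) · e^(0.0599·8/12)
= 45.1323 · e^0.039933 = 45.1323 × 1.040741 = CHF 46.97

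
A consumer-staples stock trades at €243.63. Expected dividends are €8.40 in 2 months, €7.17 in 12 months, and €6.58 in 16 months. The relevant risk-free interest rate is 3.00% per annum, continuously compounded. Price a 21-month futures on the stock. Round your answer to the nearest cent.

PV(dividends) I = 8.40·e^(−0.0300·2/12) + 7.17·e^(−0.0300·12/12) + 6.58·e^(−0.0300·16/12)
I = 8.3581 + 6.9581 + 6.3220 = 21.6382
F = (S − I)·e^(rT) = (243.63 − 21.6382) · e^(0.0300·21/12)
= 221.9918 · e^0.052500 = 221.9918 × 1.053903 = €233.96

€233.96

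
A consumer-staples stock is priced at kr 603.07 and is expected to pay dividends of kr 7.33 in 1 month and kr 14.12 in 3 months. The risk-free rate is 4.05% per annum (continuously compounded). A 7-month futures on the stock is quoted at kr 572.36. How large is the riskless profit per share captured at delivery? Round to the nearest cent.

PV(dividends) I = 7.33·e^(−0.0405·1/12) + 14.12·e^(−0.0405·3/12) = 21.2831
Fair futures F* = (S − I)·e^(rT) = (603.07 − 21.2831)·e^0.023625 = 581.7869 × 1.023906 = 595.6951
Market kr 572.36 < fair 595.6951: forward underpriced → reverse cash-and-carry (short the stock, invest proceeds at r, pay the dividends, go long the forward).
Profit at T = |F_mkt − F*| = |572.36 − 595.6951| = kr 23.34 per share

kr 23.34 per share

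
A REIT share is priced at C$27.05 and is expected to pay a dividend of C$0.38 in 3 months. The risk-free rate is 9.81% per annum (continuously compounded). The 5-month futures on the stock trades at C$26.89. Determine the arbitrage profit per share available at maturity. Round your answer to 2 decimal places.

C$0.90 per share

PV(dividends) I = 0.38·e^(−0.0981·3/12) = 0.3708
Fair futures F* = (S − I)·e^(rT) = (27.05 − 0.3708)·e^0.040875 = 26.6792 × 1.041722 = 27.7923
Market C$26.89 < fair 27.7923: forward underpriced → reverse cash-and-carry (short the stock, invest proceeds at r, pay the dividends, go long the forward).
Profit at T = |F_mkt − F*| = |26.89 − 27.7923| = C$0.90 per share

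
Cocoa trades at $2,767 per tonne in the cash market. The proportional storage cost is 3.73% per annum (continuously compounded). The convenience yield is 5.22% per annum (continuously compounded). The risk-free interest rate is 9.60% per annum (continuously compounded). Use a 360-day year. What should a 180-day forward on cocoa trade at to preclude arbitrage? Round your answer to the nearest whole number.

Net carry = r + u − y = 0.0960 + 0.0373 − 0.0522 = 0.0811
F = S·e^((r+u−y)T) = 2767 · e^(0.0811 × 180/360) = 2767 · e^0.040550
= 2767 × 1.041383 = $2,882 per tonne

$2,882 per tonne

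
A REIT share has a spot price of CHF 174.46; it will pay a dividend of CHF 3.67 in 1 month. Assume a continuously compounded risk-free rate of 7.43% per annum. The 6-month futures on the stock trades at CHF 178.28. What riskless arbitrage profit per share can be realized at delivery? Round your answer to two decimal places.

PV(dividends) I = 3.67·e^(−0.0743·1/12) = 3.6473
Fair futures F* = (S − I)·e^(rT) = (174.46 − 3.6473)·e^0.037150 = 170.8127 × 1.037849 = 177.2778
Market CHF 178.28 > fair 177.2778: forward overpriced → cash-and-carry (borrow at r, buy the stock and collect the dividends, short the forward).
Profit at T = |F_mkt − F*| = |178.28 − 177.2778| = CHF 1.00 per share

CHF 1.00 per share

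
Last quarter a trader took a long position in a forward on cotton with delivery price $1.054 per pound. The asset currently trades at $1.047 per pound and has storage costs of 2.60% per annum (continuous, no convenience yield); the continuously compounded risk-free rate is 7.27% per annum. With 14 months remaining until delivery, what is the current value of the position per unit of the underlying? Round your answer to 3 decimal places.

Current fair forward for the remaining 14 months: F = S·e^((r + u)·T), (r + u) = 0.0727 + 0.0260 = 0.0987
F = 1.047 · e^(0.0987 × 14/12) = 1.047 × 1.122042 = 1.1748
Value of long forward = (F − K)·e^(−rT) = (1.1748 − 1.054) · e^(−0.0727·14/12)
= 0.1208 × 0.918681 = 0.111

$0.111 per pound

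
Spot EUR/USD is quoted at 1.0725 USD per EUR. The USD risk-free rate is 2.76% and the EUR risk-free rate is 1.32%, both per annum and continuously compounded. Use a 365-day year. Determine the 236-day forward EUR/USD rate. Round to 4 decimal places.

1.0825

F = S·e^((r_USD − r_EUR)T) = 1.0725 · e^((0.0276 − 0.0132) × 236/365)
= 1.0725 · e^0.009311 = 1.0725 × 1.009354
F = 1.0825 USD per EUR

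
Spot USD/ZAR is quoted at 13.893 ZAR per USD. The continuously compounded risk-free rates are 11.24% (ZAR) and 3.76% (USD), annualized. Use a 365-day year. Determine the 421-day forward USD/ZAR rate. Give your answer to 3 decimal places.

F = S·e^((r_ZAR − r_USD)T) = 13.893 · e^((0.1124 − 0.0376) × 421/365)
= 13.893 · e^0.086276 = 13.893 × 1.090107
F = 15.145 ZAR per USD

15.145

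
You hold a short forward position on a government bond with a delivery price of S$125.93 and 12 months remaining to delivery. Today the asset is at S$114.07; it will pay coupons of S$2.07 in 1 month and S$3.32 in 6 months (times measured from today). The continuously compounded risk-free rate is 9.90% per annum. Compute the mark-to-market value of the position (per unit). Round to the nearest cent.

PV(remaining coupons) I = 2.07·e^(−0.0990·1/12) + 3.32·e^(−0.0990·6/12) = 5.2127
Current forward F = (S − I)·e^(rT) = (114.07 − 5.2127)·e^(0.0990·12/12) = 108.8573 × 1.104066 = 120.1856
Value (long) = (F − K)·e^(−rT) = (120.1856 − 125.93) × 0.905743 = -5.2030
Short position value = −(long value) = S$5.20

S$5.20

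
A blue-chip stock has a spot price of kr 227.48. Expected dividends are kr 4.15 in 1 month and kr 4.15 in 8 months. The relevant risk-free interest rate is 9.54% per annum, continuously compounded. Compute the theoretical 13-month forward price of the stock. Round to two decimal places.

PV(dividends) I = 4.15·e^(−0.0954·1/12) + 4.15·e^(−0.0954·8/12)
I = 4.1171 + 3.8943 = 8.0114
F = (S − I)·e^(rT) = (227.48 − 8.0114) · e^(0.0954·13/12)
= 219.4686 · e^0.103350 = 219.4686 × 1.108879 = kr 243.36

kr 243.36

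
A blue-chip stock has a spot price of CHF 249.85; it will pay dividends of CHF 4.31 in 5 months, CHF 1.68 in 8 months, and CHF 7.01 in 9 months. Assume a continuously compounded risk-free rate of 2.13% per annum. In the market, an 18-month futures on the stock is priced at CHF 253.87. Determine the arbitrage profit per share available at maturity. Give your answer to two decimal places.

CHF 9.15 per share

PV(dividends) I = 4.31·e^(−0.0213·5/12) + 1.68·e^(−0.0213·8/12) + 7.01·e^(−0.0213·9/12) = 12.8271
Fair futures F* = (S − I)·e^(rT) = (249.85 − 12.8271)·e^0.031950 = 237.0229 × 1.032466 = 244.7181
Market CHF 253.87 > fair 244.7181: forward overpriced → cash-and-carry (borrow at r, buy the stock and collect the dividends, short the forward).
Profit at T = |F_mkt − F*| = |253.87 − 244.7181| = CHF 9.15 per share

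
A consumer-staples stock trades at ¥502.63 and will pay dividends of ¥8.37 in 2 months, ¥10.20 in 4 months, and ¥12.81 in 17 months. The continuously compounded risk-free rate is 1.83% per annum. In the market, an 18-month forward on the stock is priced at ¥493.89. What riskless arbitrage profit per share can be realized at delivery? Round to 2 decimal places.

¥9.10 per share

PV(dividends) I = 8.37·e^(−0.0183·2/12) + 10.20·e^(−0.0183·4/12) + 12.81·e^(−0.0183·17/12) = 30.9646
Fair forward F* = (S − I)·e^(rT) = (502.63 − 30.9646)·e^0.027450 = 471.6654 × 1.027830 = 484.7918
Market ¥493.89 > fair 484.7918: forward overpriced → cash-and-carry (borrow at r, buy the stock and collect the dividends, short the forward).
Profit at T = |F_mkt − F*| = |493.89 − 484.7918| = ¥9.10 per share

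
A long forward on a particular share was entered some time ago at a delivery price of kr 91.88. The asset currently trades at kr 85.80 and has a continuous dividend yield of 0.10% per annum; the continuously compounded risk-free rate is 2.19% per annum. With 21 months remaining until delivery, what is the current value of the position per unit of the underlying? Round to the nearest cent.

Current fair forward for the remaining 21 months: F = S·e^((r − q)·T), (r − q) = 0.0219 − 0.0010 = 0.0209
F = 85.80 · e^(0.0209 × 21/12) = 85.80 × 1.037252 = 88.9962
Value of long forward = (F − K)·e^(−rT) = (88.9962 − 91.88) · e^(−0.0219·21/12)
= -2.8838 × 0.962400 = -2.78

-kr 2.78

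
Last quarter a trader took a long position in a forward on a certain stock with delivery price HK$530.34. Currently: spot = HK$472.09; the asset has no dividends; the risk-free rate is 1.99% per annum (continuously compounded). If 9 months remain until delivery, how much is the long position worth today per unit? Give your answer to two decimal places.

-HK$50.39

Current fair forward for the remaining 9 months: F = S·e^(r·T), r = 0.0199
F = 472.09 · e^(0.0199 × 9/12) = 472.09 × 1.015037 = 479.1888
Value of long forward = (F − K)·e^(−rT) = (479.1888 − 530.34) · e^(−0.0199·9/12)
= -51.1512 × 0.985186 = -50.39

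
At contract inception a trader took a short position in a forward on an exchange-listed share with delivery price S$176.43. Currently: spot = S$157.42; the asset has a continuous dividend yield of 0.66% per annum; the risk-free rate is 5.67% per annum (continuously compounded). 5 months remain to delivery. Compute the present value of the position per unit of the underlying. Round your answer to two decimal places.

S$15.32

Current fair forward for the remaining 5 months: F = S·e^((r − q)·T), (r − q) = 0.0567 − 0.0066 = 0.0501
F = 157.42 · e^(0.0501 × 5/12) = 157.42 × 1.021094 = 160.7406
Value of long forward = (F − K)·e^(−rT) = (160.7406 − 176.43) · e^(−0.0567·5/12)
= -15.6894 × 0.976652 = -15.32
Short position value = −(long value) = S$15.32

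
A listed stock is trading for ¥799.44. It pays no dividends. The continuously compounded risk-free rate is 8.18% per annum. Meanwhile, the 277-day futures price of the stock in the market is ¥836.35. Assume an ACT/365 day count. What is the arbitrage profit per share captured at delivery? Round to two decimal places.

Fair futures: F* = S·e^(carry·T), with carry = r = 0.0818
F* = 799.44 · e^(0.0818 × 277/365) = 799.44 · e^0.062078 = 799.44 × 1.064045 = ¥850.6401
Market ¥836.35 < fair ¥850.6401: forward underpriced → reverse cash-and-carry (short spot, go long the forward).
At maturity, profit = |F_mkt − F*| = |836.35 − 850.6401| = ¥14.29 per share

¥14.29 per share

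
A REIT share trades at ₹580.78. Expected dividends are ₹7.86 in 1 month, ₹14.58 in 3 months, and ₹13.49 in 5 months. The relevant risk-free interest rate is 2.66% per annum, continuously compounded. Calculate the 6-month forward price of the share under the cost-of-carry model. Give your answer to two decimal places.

PV(dividends) I = 7.86·e^(−0.0266·1/12) + 14.58·e^(−0.0266·3/12) + 13.49·e^(−0.0266·5/12)
I = 7.8426 + 14.4834 + 13.3413 = 35.6673
F = (S − I)·e^(rT) = (580.78 − 35.6673) · e^(0.0266·6/12)
= 545.1127 · e^0.013300 = 545.1127 × 1.013389 = ₹552.41

₹552.41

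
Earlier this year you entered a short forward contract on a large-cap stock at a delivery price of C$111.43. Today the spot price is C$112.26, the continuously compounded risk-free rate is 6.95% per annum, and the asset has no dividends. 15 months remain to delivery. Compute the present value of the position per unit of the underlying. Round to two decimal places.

-C$10.10

Current fair forward for the remaining 15 months: F = S·e^(r·T), r = 0.0695
F = 112.26 · e^(0.0695 × 15/12) = 112.26 × 1.090760 = 122.4487
Value of long forward = (F − K)·e^(−rT) = (122.4487 − 111.43) · e^(−0.0695·15/12)
= 11.0187 × 0.916792 = 10.10
Short position value = −(long value) = -C$10.10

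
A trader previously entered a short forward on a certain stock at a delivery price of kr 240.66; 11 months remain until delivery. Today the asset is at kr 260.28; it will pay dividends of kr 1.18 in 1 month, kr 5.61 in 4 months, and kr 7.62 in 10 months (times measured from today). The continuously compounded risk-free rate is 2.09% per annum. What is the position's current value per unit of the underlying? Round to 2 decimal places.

PV(remaining dividends) I = 1.18·e^(−0.0209·1/12) + 5.61·e^(−0.0209·4/12) + 7.62·e^(−0.0209·10/12) = 14.2374
Current forward F = (S − I)·e^(rT) = (260.28 − 14.2374)·e^(0.0209·11/12) = 246.0426 × 1.019343 = 250.8018
Value (long) = (F − K)·e^(−rT) = (250.8018 − 240.66) × 0.981024 = 9.9493
Short position value = −(long value) = -kr 9.95

-kr 9.95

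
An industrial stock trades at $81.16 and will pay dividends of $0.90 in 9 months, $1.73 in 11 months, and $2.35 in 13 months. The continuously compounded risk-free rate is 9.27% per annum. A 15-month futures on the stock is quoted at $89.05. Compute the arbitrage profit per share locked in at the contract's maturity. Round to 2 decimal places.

PV(dividends) I = 0.90·e^(−0.0927·9/12) + 1.73·e^(−0.0927·11/12) + 2.35·e^(−0.0927·13/12) = 4.5541
Fair futures F* = (S − I)·e^(rT) = (81.16 − 4.5541)·e^0.115875 = 76.6059 × 1.122856 = 86.0174
Market $89.05 > fair 86.0174: forward overpriced → cash-and-carry (borrow at r, buy the stock and collect the dividends, short the forward).
Profit at T = |F_mkt − F*| = |89.05 − 86.0174| = $3.03 per share

$3.03 per share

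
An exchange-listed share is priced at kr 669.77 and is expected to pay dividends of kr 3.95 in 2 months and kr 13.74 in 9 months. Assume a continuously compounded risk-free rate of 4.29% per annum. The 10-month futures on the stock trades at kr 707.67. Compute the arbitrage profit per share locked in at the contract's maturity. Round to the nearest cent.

kr 31.38 per share

PV(dividends) I = 3.95·e^(−0.0429·2/12) + 13.74·e^(−0.0429·9/12) = 17.2268
Fair futures F* = (S − I)·e^(rT) = (669.77 − 17.2268)·e^0.035750 = 652.5432 × 1.036397 = 676.2938
Market kr 707.67 > fair 676.2938: forward overpriced → cash-and-carry (borrow at r, buy the stock and collect the dividends, short the forward).
Profit at T = |F_mkt − F*| = |707.67 − 676.2938| = kr 31.38 per share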